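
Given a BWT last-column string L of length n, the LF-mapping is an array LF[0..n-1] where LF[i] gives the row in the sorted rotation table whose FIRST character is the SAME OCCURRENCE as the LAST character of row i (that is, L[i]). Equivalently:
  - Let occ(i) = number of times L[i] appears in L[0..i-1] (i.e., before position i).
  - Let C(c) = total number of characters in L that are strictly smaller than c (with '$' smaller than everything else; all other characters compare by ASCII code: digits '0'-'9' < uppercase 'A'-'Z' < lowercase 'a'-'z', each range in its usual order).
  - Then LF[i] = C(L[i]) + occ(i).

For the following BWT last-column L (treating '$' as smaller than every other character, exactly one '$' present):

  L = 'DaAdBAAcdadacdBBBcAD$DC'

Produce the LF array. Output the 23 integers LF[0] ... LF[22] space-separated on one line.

Char counts: '$':1, 'A':4, 'B':4, 'C':1, 'D':3, 'a':3, 'c':3, 'd':4
C (first-col start): C('$')=0, C('A')=1, C('B')=5, C('C')=9, C('D')=10, C('a')=13, C('c')=16, C('d')=19
L[0]='D': occ=0, LF[0]=C('D')+0=10+0=10
L[1]='a': occ=0, LF[1]=C('a')+0=13+0=13
L[2]='A': occ=0, LF[2]=C('A')+0=1+0=1
L[3]='d': occ=0, LF[3]=C('d')+0=19+0=19
L[4]='B': occ=0, LF[4]=C('B')+0=5+0=5
L[5]='A': occ=1, LF[5]=C('A')+1=1+1=2
L[6]='A': occ=2, LF[6]=C('A')+2=1+2=3
L[7]='c': occ=0, LF[7]=C('c')+0=16+0=16
L[8]='d': occ=1, LF[8]=C('d')+1=19+1=20
L[9]='a': occ=1, LF[9]=C('a')+1=13+1=14
L[10]='d': occ=2, LF[10]=C('d')+2=19+2=21
L[11]='a': occ=2, LF[11]=C('a')+2=13+2=15
L[12]='c': occ=1, LF[12]=C('c')+1=16+1=17
L[13]='d': occ=3, LF[13]=C('d')+3=19+3=22
L[14]='B': occ=1, LF[14]=C('B')+1=5+1=6
L[15]='B': occ=2, LF[15]=C('B')+2=5+2=7
L[16]='B': occ=3, LF[16]=C('B')+3=5+3=8
L[17]='c': occ=2, LF[17]=C('c')+2=16+2=18
L[18]='A': occ=3, LF[18]=C('A')+3=1+3=4
L[19]='D': occ=1, LF[19]=C('D')+1=10+1=11
L[20]='$': occ=0, LF[20]=C('$')+0=0+0=0
L[21]='D': occ=2, LF[21]=C('D')+2=10+2=12
L[22]='C': occ=0, LF[22]=C('C')+0=9+0=9

Answer: 10 13 1 19 5 2 3 16 20 14 21 15 17 22 6 7 8 18 4 11 0 12 9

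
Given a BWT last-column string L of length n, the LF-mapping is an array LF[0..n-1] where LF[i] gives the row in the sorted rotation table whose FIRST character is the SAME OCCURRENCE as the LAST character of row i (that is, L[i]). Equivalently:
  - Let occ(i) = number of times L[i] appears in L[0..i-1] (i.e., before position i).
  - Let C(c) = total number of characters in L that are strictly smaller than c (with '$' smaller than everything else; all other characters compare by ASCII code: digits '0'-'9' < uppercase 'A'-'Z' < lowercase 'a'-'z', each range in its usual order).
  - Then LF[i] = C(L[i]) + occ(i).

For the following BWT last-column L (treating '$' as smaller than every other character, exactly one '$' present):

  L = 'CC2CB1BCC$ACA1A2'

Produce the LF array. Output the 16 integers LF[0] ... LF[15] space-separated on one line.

Char counts: '$':1, '1':2, '2':2, 'A':3, 'B':2, 'C':6
C (first-col start): C('$')=0, C('1')=1, C('2')=3, C('A')=5, C('B')=8, C('C')=10
L[0]='C': occ=0, LF[0]=C('C')+0=10+0=10
L[1]='C': occ=1, LF[1]=C('C')+1=10+1=11
L[2]='2': occ=0, LF[2]=C('2')+0=3+0=3
L[3]='C': occ=2, LF[3]=C('C')+2=10+2=12
L[4]='B': occ=0, LF[4]=C('B')+0=8+0=8
L[5]='1': occ=0, LF[5]=C('1')+0=1+0=1
L[6]='B': occ=1, LF[6]=C('B')+1=8+1=9
L[7]='C': occ=3, LF[7]=C('C')+3=10+3=13
L[8]='C': occ=4, LF[8]=C('C')+4=10+4=14
L[9]='$': occ=0, LF[9]=C('$')+0=0+0=0
L[10]='A': occ=0, LF[10]=C('A')+0=5+0=5
L[11]='C': occ=5, LF[11]=C('C')+5=10+5=15
L[12]='A': occ=1, LF[12]=C('A')+1=5+1=6
L[13]='1': occ=1, LF[13]=C('1')+1=1+1=2
L[14]='A': occ=2, LF[14]=C('A')+2=5+2=7
L[15]='2': occ=1, LF[15]=C('2')+1=3+1=4

Answer: 10 11 3 12 8 1 9 13 14 0 5 15 6 2 7 4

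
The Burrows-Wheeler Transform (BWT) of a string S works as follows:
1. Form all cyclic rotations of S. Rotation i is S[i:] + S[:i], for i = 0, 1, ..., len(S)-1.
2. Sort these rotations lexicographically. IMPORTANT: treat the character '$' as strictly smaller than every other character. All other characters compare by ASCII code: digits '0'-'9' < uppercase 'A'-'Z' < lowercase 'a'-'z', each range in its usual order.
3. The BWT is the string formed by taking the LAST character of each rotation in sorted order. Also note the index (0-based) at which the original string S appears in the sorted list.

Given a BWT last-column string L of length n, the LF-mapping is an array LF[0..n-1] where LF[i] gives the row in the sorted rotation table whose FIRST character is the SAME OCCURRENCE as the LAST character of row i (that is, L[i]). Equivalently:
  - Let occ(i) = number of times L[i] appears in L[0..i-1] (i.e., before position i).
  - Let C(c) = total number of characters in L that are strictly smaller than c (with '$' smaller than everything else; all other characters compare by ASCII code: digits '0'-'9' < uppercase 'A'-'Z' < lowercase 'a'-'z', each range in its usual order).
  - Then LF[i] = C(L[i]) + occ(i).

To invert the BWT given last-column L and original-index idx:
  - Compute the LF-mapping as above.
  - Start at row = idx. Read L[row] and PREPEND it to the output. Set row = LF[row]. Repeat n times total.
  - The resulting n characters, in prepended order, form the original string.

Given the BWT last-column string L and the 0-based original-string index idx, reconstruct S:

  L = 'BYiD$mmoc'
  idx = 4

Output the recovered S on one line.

Answer: commiDYB$

Derivation:
LF mapping: 1 3 5 2 0 6 7 8 4
Walk LF starting at row 4, prepending L[row]:
  step 1: row=4, L[4]='$', prepend. Next row=LF[4]=0
  step 2: row=0, L[0]='B', prepend. Next row=LF[0]=1
  step 3: row=1, L[1]='Y', prepend. Next row=LF[1]=3
  step 4: row=3, L[3]='D', prepend. Next row=LF[3]=2
  step 5: row=2, L[2]='i', prepend. Next row=LF[2]=5
  step 6: row=5, L[5]='m', prepend. Next row=LF[5]=6
  step 7: row=6, L[6]='m', prepend. Next row=LF[6]=7
  step 8: row=7, L[7]='o', prepend. Next row=LF[7]=8
  step 9: row=8, L[8]='c', prepend. Next row=LF[8]=4
Reversed output: commiDYB$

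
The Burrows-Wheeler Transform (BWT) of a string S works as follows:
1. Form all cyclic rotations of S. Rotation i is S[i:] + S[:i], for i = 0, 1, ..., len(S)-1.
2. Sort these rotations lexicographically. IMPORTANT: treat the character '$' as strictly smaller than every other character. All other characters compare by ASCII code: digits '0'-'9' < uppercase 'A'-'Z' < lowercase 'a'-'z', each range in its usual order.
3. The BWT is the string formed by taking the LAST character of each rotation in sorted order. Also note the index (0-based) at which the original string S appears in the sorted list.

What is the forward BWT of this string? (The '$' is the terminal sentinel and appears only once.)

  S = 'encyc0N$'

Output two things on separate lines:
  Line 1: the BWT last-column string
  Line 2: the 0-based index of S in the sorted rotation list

Answer: Nc0yn$ec
5

Derivation:
All 8 rotations (rotation i = S[i:]+S[:i]):
  rot[0] = encyc0N$
  rot[1] = ncyc0N$e
  rot[2] = cyc0N$en
  rot[3] = yc0N$enc
  rot[4] = c0N$ency
  rot[5] = 0N$encyc
  rot[6] = N$encyc0
  rot[7] = $encyc0N
Sorted (with $ < everything):
  sorted[0] = $encyc0N  (last char: 'N')
  sorted[1] = 0N$encyc  (last char: 'c')
  sorted[2] = N$encyc0  (last char: '0')
  sorted[3] = c0N$ency  (last char: 'y')
  sorted[4] = cyc0N$en  (last char: 'n')
  sorted[5] = encyc0N$  (last char: '$')
  sorted[6] = ncyc0N$e  (last char: 'e')
  sorted[7] = yc0N$enc  (last char: 'c')
Last column: Nc0yn$ec
Original string S is at sorted index 5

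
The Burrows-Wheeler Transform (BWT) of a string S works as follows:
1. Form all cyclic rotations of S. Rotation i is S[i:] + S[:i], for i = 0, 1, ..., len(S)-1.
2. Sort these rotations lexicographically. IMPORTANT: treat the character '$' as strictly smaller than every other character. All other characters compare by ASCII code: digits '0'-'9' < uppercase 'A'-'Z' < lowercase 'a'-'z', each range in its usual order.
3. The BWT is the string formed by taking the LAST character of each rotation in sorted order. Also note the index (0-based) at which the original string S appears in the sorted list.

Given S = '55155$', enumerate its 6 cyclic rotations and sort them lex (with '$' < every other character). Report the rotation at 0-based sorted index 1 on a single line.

All 6 rotations (rotation i = S[i:]+S[:i]):
  rot[0] = 55155$
  rot[1] = 5155$5
  rot[2] = 155$55
  rot[3] = 55$551
  rot[4] = 5$5515
  rot[5] = $55155
Sorted (with $ < everything):
  sorted[0] = $55155
  sorted[1] = 155$55
  sorted[2] = 5$5515
  sorted[3] = 5155$5
  sorted[4] = 55$551
  sorted[5] = 55155$
sorted[1] = 155$55

Answer: 155$55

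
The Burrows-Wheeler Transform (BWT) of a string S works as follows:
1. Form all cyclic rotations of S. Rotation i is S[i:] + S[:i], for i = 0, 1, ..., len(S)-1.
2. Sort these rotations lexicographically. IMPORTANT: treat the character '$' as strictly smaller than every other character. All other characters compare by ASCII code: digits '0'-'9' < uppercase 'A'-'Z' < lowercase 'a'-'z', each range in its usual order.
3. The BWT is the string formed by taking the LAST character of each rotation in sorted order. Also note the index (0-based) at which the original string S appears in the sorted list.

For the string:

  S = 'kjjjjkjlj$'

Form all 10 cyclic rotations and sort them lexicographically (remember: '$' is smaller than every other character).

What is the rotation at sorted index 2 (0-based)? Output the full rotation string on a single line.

All 10 rotations (rotation i = S[i:]+S[:i]):
  rot[0] = kjjjjkjlj$
  rot[1] = jjjjkjlj$k
  rot[2] = jjjkjlj$kj
  rot[3] = jjkjlj$kjj
  rot[4] = jkjlj$kjjj
  rot[5] = kjlj$kjjjj
  rot[6] = jlj$kjjjjk
  rot[7] = lj$kjjjjkj
  rot[8] = j$kjjjjkjl
  rot[9] = $kjjjjkjlj
Sorted (with $ < everything):
  sorted[0] = $kjjjjkjlj
  sorted[1] = j$kjjjjkjl
  sorted[2] = jjjjkjlj$k
  sorted[3] = jjjkjlj$kj
  sorted[4] = jjkjlj$kjj
  sorted[5] = jkjlj$kjjj
  sorted[6] = jlj$kjjjjk
  sorted[7] = kjjjjkjlj$
  sorted[8] = kjlj$kjjjj
  sorted[9] = lj$kjjjjkj
sorted[2] = jjjjkjlj$k

Answer: jjjjkjlj$k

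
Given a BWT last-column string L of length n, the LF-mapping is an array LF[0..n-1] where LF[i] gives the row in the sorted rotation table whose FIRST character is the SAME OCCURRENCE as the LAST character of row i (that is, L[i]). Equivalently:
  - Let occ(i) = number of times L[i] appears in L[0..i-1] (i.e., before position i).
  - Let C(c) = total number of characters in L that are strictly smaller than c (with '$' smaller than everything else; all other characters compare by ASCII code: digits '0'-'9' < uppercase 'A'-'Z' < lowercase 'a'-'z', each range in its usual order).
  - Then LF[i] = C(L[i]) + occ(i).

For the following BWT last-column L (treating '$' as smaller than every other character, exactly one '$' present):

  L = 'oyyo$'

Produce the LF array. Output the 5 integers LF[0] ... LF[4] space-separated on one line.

Char counts: '$':1, 'o':2, 'y':2
C (first-col start): C('$')=0, C('o')=1, C('y')=3
L[0]='o': occ=0, LF[0]=C('o')+0=1+0=1
L[1]='y': occ=0, LF[1]=C('y')+0=3+0=3
L[2]='y': occ=1, LF[2]=C('y')+1=3+1=4
L[3]='o': occ=1, LF[3]=C('o')+1=1+1=2
L[4]='$': occ=0, LF[4]=C('$')+0=0+0=0

Answer: 1 3 4 2 0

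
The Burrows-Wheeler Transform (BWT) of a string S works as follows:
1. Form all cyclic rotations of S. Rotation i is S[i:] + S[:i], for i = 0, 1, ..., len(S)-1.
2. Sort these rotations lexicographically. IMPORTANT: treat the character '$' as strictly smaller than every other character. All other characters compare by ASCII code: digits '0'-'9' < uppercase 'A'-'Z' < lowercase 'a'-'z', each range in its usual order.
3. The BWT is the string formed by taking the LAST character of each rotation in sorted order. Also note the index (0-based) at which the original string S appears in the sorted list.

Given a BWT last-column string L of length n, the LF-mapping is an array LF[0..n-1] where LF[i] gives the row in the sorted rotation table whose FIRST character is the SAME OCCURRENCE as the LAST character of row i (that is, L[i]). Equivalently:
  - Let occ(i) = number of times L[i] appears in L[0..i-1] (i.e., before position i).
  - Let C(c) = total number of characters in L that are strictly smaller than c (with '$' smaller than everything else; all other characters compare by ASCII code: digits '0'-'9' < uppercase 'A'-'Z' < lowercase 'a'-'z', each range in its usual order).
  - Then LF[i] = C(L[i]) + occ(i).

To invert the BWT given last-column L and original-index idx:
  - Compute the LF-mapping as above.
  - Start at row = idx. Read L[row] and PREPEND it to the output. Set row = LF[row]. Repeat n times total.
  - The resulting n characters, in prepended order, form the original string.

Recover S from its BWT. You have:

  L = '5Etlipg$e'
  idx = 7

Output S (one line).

Answer: pigletE5$

Derivation:
LF mapping: 1 2 8 6 5 7 4 0 3
Walk LF starting at row 7, prepending L[row]:
  step 1: row=7, L[7]='$', prepend. Next row=LF[7]=0
  step 2: row=0, L[0]='5', prepend. Next row=LF[0]=1
  step 3: row=1, L[1]='E', prepend. Next row=LF[1]=2
  step 4: row=2, L[2]='t', prepend. Next row=LF[2]=8
  step 5: row=8, L[8]='e', prepend. Next row=LF[8]=3
  step 6: row=3, L[3]='l', prepend. Next row=LF[3]=6
  step 7: row=6, L[6]='g', prepend. Next row=LF[6]=4
  step 8: row=4, L[4]='i', prepend. Next row=LF[4]=5
  step 9: row=5, L[5]='p', prepend. Next row=LF[5]=7
Reversed output: pigletE5$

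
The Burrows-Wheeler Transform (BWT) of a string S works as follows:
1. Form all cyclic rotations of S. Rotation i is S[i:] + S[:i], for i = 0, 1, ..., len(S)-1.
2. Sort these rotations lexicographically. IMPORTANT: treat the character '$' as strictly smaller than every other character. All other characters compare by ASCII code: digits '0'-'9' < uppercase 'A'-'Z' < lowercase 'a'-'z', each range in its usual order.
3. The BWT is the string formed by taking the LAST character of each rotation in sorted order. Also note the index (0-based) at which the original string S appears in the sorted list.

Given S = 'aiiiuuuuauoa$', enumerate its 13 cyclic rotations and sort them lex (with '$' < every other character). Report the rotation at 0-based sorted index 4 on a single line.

All 13 rotations (rotation i = S[i:]+S[:i]):
  rot[0] = aiiiuuuuauoa$
  rot[1] = iiiuuuuauoa$a
  rot[2] = iiuuuuauoa$ai
  rot[3] = iuuuuauoa$aii
  rot[4] = uuuuauoa$aiii
  rot[5] = uuuauoa$aiiiu
  rot[6] = uuauoa$aiiiuu
  rot[7] = uauoa$aiiiuuu
  rot[8] = auoa$aiiiuuuu
  rot[9] = uoa$aiiiuuuua
  rot[10] = oa$aiiiuuuuau
  rot[11] = a$aiiiuuuuauo
  rot[12] = $aiiiuuuuauoa
Sorted (with $ < everything):
  sorted[0] = $aiiiuuuuauoa
  sorted[1] = a$aiiiuuuuauo
  sorted[2] = aiiiuuuuauoa$
  sorted[3] = auoa$aiiiuuuu
  sorted[4] = iiiuuuuauoa$a
  sorted[5] = iiuuuuauoa$ai
  sorted[6] = iuuuuauoa$aii
  sorted[7] = oa$aiiiuuuuau
  sorted[8] = uauoa$aiiiuuu
  sorted[9] = uoa$aiiiuuuua
  sorted[10] = uuauoa$aiiiuu
  sorted[11] = uuuauoa$aiiiu
  sorted[12] = uuuuauoa$aiii
sorted[4] = iiiuuuuauoa$a

Answer: iiiuuuuauoa$a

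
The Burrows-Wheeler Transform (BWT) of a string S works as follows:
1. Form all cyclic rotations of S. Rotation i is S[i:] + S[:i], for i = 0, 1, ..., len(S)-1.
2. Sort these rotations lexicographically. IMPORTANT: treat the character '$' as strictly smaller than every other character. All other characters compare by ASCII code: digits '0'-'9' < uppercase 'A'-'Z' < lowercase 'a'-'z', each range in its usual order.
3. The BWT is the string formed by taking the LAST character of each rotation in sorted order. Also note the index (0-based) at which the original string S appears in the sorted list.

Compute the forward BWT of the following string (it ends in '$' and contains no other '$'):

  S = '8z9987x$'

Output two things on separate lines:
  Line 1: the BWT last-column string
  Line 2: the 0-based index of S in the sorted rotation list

All 8 rotations (rotation i = S[i:]+S[:i]):
  rot[0] = 8z9987x$
  rot[1] = z9987x$8
  rot[2] = 9987x$8z
  rot[3] = 987x$8z9
  rot[4] = 87x$8z99
  rot[5] = 7x$8z998
  rot[6] = x$8z9987
  rot[7] = $8z9987x
Sorted (with $ < everything):
  sorted[0] = $8z9987x  (last char: 'x')
  sorted[1] = 7x$8z998  (last char: '8')
  sorted[2] = 87x$8z99  (last char: '9')
  sorted[3] = 8z9987x$  (last char: '$')
  sorted[4] = 987x$8z9  (last char: '9')
  sorted[5] = 9987x$8z  (last char: 'z')
  sorted[6] = x$8z9987  (last char: '7')
  sorted[7] = z9987x$8  (last char: '8')
Last column: x89$9z78
Original string S is at sorted index 3

Answer: x89$9z78
3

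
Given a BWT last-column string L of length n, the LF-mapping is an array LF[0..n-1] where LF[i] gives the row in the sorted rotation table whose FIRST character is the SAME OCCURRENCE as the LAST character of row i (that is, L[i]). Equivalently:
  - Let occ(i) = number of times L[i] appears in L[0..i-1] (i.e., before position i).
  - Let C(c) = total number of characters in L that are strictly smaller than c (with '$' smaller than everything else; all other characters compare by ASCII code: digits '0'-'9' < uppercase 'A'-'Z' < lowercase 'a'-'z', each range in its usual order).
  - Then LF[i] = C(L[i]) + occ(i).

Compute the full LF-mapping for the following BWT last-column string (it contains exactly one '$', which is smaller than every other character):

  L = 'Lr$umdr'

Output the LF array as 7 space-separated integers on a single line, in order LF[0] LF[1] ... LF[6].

Answer: 1 4 0 6 3 2 5

Derivation:
Char counts: '$':1, 'L':1, 'd':1, 'm':1, 'r':2, 'u':1
C (first-col start): C('$')=0, C('L')=1, C('d')=2, C('m')=3, C('r')=4, C('u')=6
L[0]='L': occ=0, LF[0]=C('L')+0=1+0=1
L[1]='r': occ=0, LF[1]=C('r')+0=4+0=4
L[2]='$': occ=0, LF[2]=C('$')+0=0+0=0
L[3]='u': occ=0, LF[3]=C('u')+0=6+0=6
L[4]='m': occ=0, LF[4]=C('m')+0=3+0=3
L[5]='d': occ=0, LF[5]=C('d')+0=2+0=2
L[6]='r': occ=1, LF[6]=C('r')+1=4+1=5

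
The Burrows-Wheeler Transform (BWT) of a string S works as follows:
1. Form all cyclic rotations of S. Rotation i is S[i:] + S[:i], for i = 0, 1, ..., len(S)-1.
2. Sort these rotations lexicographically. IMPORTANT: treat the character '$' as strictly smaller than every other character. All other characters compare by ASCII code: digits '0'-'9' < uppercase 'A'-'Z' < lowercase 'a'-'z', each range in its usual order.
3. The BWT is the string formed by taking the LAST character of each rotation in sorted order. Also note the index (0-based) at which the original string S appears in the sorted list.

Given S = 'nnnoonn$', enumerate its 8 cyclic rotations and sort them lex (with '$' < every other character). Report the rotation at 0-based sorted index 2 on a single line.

All 8 rotations (rotation i = S[i:]+S[:i]):
  rot[0] = nnnoonn$
  rot[1] = nnoonn$n
  rot[2] = noonn$nn
  rot[3] = oonn$nnn
  rot[4] = onn$nnno
  rot[5] = nn$nnnoo
  rot[6] = n$nnnoon
  rot[7] = $nnnoonn
Sorted (with $ < everything):
  sorted[0] = $nnnoonn
  sorted[1] = n$nnnoon
  sorted[2] = nn$nnnoo
  sorted[3] = nnnoonn$
  sorted[4] = nnoonn$n
  sorted[5] = noonn$nn
  sorted[6] = onn$nnno
  sorted[7] = oonn$nnn
sorted[2] = nn$nnnoo

Answer: nn$nnnoo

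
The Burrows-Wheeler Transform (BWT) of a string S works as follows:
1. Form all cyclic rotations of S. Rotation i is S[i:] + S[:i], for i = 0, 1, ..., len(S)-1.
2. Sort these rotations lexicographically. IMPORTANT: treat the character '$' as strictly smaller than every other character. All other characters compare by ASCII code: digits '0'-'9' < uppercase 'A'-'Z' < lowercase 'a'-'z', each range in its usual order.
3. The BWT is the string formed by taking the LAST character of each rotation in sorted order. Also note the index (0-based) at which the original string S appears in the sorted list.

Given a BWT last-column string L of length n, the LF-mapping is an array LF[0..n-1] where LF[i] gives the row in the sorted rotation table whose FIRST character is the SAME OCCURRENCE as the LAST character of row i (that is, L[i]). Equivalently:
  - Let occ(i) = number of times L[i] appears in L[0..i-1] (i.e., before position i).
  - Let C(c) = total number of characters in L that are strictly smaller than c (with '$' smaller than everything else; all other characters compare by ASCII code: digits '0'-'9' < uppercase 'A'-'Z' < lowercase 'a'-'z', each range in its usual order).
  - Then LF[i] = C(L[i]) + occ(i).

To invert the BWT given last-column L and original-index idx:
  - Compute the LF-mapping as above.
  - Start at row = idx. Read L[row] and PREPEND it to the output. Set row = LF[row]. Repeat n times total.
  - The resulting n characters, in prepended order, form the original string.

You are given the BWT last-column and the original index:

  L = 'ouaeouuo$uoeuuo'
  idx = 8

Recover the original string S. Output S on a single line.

LF mapping: 4 9 1 2 5 10 11 6 0 12 7 3 13 14 8
Walk LF starting at row 8, prepending L[row]:
  step 1: row=8, L[8]='$', prepend. Next row=LF[8]=0
  step 2: row=0, L[0]='o', prepend. Next row=LF[0]=4
  step 3: row=4, L[4]='o', prepend. Next row=LF[4]=5
  step 4: row=5, L[5]='u', prepend. Next row=LF[5]=10
  step 5: row=10, L[10]='o', prepend. Next row=LF[10]=7
  step 6: row=7, L[7]='o', prepend. Next row=LF[7]=6
  step 7: row=6, L[6]='u', prepend. Next row=LF[6]=11
  step 8: row=11, L[11]='e', prepend. Next row=LF[11]=3
  step 9: row=3, L[3]='e', prepend. Next row=LF[3]=2
  step 10: row=2, L[2]='a', prepend. Next row=LF[2]=1
  step 11: row=1, L[1]='u', prepend. Next row=LF[1]=9
  step 12: row=9, L[9]='u', prepend. Next row=LF[9]=12
  step 13: row=12, L[12]='u', prepend. Next row=LF[12]=13
  step 14: row=13, L[13]='u', prepend. Next row=LF[13]=14
  step 15: row=14, L[14]='o', prepend. Next row=LF[14]=8
Reversed output: ouuuuaeeuoouoo$

Answer: ouuuuaeeuoouoo$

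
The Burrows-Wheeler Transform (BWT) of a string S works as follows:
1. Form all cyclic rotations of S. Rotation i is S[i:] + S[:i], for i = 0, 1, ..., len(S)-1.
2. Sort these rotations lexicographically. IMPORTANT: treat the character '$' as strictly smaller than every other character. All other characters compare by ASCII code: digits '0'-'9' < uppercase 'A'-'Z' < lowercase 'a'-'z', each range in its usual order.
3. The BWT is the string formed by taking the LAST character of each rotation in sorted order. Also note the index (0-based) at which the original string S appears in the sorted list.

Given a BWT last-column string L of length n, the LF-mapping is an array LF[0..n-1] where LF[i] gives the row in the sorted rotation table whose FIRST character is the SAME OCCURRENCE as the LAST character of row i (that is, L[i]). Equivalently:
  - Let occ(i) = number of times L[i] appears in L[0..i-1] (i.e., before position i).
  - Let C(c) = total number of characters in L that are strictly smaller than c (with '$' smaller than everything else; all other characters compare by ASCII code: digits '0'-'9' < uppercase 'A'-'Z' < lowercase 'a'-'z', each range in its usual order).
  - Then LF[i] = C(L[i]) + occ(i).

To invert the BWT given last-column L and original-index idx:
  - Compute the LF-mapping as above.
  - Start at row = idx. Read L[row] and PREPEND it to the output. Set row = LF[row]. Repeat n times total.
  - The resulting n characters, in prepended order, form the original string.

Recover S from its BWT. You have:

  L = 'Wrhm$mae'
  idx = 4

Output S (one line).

Answer: hammerW$

Derivation:
LF mapping: 1 7 4 5 0 6 2 3
Walk LF starting at row 4, prepending L[row]:
  step 1: row=4, L[4]='$', prepend. Next row=LF[4]=0
  step 2: row=0, L[0]='W', prepend. Next row=LF[0]=1
  step 3: row=1, L[1]='r', prepend. Next row=LF[1]=7
  step 4: row=7, L[7]='e', prepend. Next row=LF[7]=3
  step 5: row=3, L[3]='m', prepend. Next row=LF[3]=5
  step 6: row=5, L[5]='m', prepend. Next row=LF[5]=6
  step 7: row=6, L[6]='a', prepend. Next row=LF[6]=2
  step 8: row=2, L[2]='h', prepend. Next row=LF[2]=4
Reversed output: hammerW$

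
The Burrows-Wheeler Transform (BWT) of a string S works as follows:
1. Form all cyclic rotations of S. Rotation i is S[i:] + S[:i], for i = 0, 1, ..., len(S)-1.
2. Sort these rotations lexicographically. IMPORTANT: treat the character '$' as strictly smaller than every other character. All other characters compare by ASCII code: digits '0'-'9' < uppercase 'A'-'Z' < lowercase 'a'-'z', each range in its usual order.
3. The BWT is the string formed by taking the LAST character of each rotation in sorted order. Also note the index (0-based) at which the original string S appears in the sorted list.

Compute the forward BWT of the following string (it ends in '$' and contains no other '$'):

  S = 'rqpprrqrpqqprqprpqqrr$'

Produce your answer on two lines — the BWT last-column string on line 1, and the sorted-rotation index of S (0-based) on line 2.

Answer: rqrrqqprrqpprqrqp$prqp
17

Derivation:
All 22 rotations (rotation i = S[i:]+S[:i]):
  rot[0] = rqpprrqrpqqprqprpqqrr$
  rot[1] = qpprrqrpqqprqprpqqrr$r
  rot[2] = pprrqrpqqprqprpqqrr$rq
  rot[3] = prrqrpqqprqprpqqrr$rqp
  rot[4] = rrqrpqqprqprpqqrr$rqpp
  rot[5] = rqrpqqprqprpqqrr$rqppr
  rot[6] = qrpqqprqprpqqrr$rqpprr
  rot[7] = rpqqprqprpqqrr$rqpprrq
  rot[8] = pqqprqprpqqrr$rqpprrqr
  rot[9] = qqprqprpqqrr$rqpprrqrp
  rot[10] = qprqprpqqrr$rqpprrqrpq
  rot[11] = prqprpqqrr$rqpprrqrpqq
  rot[12] = rqprpqqrr$rqpprrqrpqqp
  rot[13] = qprpqqrr$rqpprrqrpqqpr
  rot[14] = prpqqrr$rqpprrqrpqqprq
  rot[15] = rpqqrr$rqpprrqrpqqprqp
  rot[16] = pqqrr$rqpprrqrpqqprqpr
  rot[17] = qqrr$rqpprrqrpqqprqprp
  rot[18] = qrr$rqpprrqrpqqprqprpq
  rot[19] = rr$rqpprrqrpqqprqprpqq
  rot[20] = r$rqpprrqrpqqprqprpqqr
  rot[21] = $rqpprrqrpqqprqprpqqrr
Sorted (with $ < everything):
  sorted[0] = $rqpprrqrpqqprqprpqqrr  (last char: 'r')
  sorted[1] = pprrqrpqqprqprpqqrr$rq  (last char: 'q')
  sorted[2] = pqqprqprpqqrr$rqpprrqr  (last char: 'r')
  sorted[3] = pqqrr$rqpprrqrpqqprqpr  (last char: 'r')
  sorted[4] = prpqqrr$rqpprrqrpqqprq  (last char: 'q')
  sorted[5] = prqprpqqrr$rqpprrqrpqq  (last char: 'q')
  sorted[6] = prrqrpqqprqprpqqrr$rqp  (last char: 'p')
  sorted[7] = qpprrqrpqqprqprpqqrr$r  (last char: 'r')
  sorted[8] = qprpqqrr$rqpprrqrpqqpr  (last char: 'r')
  sorted[9] = qprqprpqqrr$rqpprrqrpq  (last char: 'q')
  sorted[10] = qqprqprpqqrr$rqpprrqrp  (last char: 'p')
  sorted[11] = qqrr$rqpprrqrpqqprqprp  (last char: 'p')
  sorted[12] = qrpqqprqprpqqrr$rqpprr  (last char: 'r')
  sorted[13] = qrr$rqpprrqrpqqprqprpq  (last char: 'q')
  sorted[14] = r$rqpprrqrpqqprqprpqqr  (last char: 'r')
  sorted[15] = rpqqprqprpqqrr$rqpprrq  (last char: 'q')
  sorted[16] = rpqqrr$rqpprrqrpqqprqp  (last char: 'p')
  sorted[17] = rqpprrqrpqqprqprpqqrr$  (last char: '$')
  sorted[18] = rqprpqqrr$rqpprrqrpqqp  (last char: 'p')
  sorted[19] = rqrpqqprqprpqqrr$rqppr  (last char: 'r')
  sorted[20] = rr$rqpprrqrpqqprqprpqq  (last char: 'q')
  sorted[21] = rrqrpqqprqprpqqrr$rqpp  (last char: 'p')
Last column: rqrrqqprrqpprqrqp$prqp
Original string S is at sorted index 17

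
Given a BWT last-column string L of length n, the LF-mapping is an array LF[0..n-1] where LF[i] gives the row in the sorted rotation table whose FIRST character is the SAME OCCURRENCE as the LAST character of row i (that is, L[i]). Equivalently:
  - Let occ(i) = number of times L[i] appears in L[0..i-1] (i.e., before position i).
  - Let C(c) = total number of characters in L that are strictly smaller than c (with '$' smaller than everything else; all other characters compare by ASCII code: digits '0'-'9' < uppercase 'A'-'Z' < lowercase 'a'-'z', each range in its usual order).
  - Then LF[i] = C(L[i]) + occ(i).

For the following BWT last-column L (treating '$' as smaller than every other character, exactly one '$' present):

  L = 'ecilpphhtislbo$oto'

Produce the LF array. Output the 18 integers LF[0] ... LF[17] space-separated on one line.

Char counts: '$':1, 'b':1, 'c':1, 'e':1, 'h':2, 'i':2, 'l':2, 'o':3, 'p':2, 's':1, 't':2
C (first-col start): C('$')=0, C('b')=1, C('c')=2, C('e')=3, C('h')=4, C('i')=6, C('l')=8, C('o')=10, C('p')=13, C('s')=15, C('t')=16
L[0]='e': occ=0, LF[0]=C('e')+0=3+0=3
L[1]='c': occ=0, LF[1]=C('c')+0=2+0=2
L[2]='i': occ=0, LF[2]=C('i')+0=6+0=6
L[3]='l': occ=0, LF[3]=C('l')+0=8+0=8
L[4]='p': occ=0, LF[4]=C('p')+0=13+0=13
L[5]='p': occ=1, LF[5]=C('p')+1=13+1=14
L[6]='h': occ=0, LF[6]=C('h')+0=4+0=4
L[7]='h': occ=1, LF[7]=C('h')+1=4+1=5
L[8]='t': occ=0, LF[8]=C('t')+0=16+0=16
L[9]='i': occ=1, LF[9]=C('i')+1=6+1=7
L[10]='s': occ=0, LF[10]=C('s')+0=15+0=15
L[11]='l': occ=1, LF[11]=C('l')+1=8+1=9
L[12]='b': occ=0, LF[12]=C('b')+0=1+0=1
L[13]='o': occ=0, LF[13]=C('o')+0=10+0=10
L[14]='$': occ=0, LF[14]=C('$')+0=0+0=0
L[15]='o': occ=1, LF[15]=C('o')+1=10+1=11
L[16]='t': occ=1, LF[16]=C('t')+1=16+1=17
L[17]='o': occ=2, LF[17]=C('o')+2=10+2=12

Answer: 3 2 6 8 13 14 4 5 16 7 15 9 1 10 0 11 17 12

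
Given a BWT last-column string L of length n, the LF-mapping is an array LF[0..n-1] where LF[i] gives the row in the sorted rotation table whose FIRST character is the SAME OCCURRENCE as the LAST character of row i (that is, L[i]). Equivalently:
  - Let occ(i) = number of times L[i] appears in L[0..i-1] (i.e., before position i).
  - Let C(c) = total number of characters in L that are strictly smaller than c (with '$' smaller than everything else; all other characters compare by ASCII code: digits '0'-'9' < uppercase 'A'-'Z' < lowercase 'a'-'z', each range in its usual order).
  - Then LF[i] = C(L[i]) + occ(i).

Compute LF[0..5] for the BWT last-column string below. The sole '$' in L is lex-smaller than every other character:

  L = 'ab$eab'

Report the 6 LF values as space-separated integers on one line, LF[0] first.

Answer: 1 3 0 5 2 4

Derivation:
Char counts: '$':1, 'a':2, 'b':2, 'e':1
C (first-col start): C('$')=0, C('a')=1, C('b')=3, C('e')=5
L[0]='a': occ=0, LF[0]=C('a')+0=1+0=1
L[1]='b': occ=0, LF[1]=C('b')+0=3+0=3
L[2]='$': occ=0, LF[2]=C('$')+0=0+0=0
L[3]='e': occ=0, LF[3]=C('e')+0=5+0=5
L[4]='a': occ=1, LF[4]=C('a')+1=1+1=2
L[5]='b': occ=1, LF[5]=C('b')+1=3+1=4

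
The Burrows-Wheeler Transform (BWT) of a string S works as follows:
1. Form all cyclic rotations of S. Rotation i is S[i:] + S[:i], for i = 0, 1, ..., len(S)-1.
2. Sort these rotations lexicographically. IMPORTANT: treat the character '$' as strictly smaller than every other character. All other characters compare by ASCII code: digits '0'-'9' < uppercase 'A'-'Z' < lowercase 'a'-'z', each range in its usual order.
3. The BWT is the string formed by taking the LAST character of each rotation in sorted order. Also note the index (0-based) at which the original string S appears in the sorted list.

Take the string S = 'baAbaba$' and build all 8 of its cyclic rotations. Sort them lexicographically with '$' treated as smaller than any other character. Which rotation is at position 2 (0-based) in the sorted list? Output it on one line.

Answer: a$baAbab

Derivation:
All 8 rotations (rotation i = S[i:]+S[:i]):
  rot[0] = baAbaba$
  rot[1] = aAbaba$b
  rot[2] = Ababa$ba
  rot[3] = baba$baA
  rot[4] = aba$baAb
  rot[5] = ba$baAba
  rot[6] = a$baAbab
  rot[7] = $baAbaba
Sorted (with $ < everything):
  sorted[0] = $baAbaba
  sorted[1] = Ababa$ba
  sorted[2] = a$baAbab
  sorted[3] = aAbaba$b
  sorted[4] = aba$baAb
  sorted[5] = ba$baAba
  sorted[6] = baAbaba$
  sorted[7] = baba$baA
sorted[2] = a$baAbab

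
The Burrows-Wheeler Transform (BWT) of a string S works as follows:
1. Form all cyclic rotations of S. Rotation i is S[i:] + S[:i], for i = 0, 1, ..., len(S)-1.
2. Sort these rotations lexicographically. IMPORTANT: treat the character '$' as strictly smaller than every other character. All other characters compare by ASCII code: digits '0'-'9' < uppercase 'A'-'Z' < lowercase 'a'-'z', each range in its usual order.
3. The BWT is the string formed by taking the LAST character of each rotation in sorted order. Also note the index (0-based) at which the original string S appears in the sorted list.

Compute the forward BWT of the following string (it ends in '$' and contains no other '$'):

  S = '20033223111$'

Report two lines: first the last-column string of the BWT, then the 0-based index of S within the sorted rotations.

All 12 rotations (rotation i = S[i:]+S[:i]):
  rot[0] = 20033223111$
  rot[1] = 0033223111$2
  rot[2] = 033223111$20
  rot[3] = 33223111$200
  rot[4] = 3223111$2003
  rot[5] = 223111$20033
  rot[6] = 23111$200332
  rot[7] = 3111$2003322
  rot[8] = 111$20033223
  rot[9] = 11$200332231
  rot[10] = 1$2003322311
  rot[11] = $20033223111
Sorted (with $ < everything):
  sorted[0] = $20033223111  (last char: '1')
  sorted[1] = 0033223111$2  (last char: '2')
  sorted[2] = 033223111$20  (last char: '0')
  sorted[3] = 1$2003322311  (last char: '1')
  sorted[4] = 11$200332231  (last char: '1')
  sorted[5] = 111$20033223  (last char: '3')
  sorted[6] = 20033223111$  (last char: '$')
  sorted[7] = 223111$20033  (last char: '3')
  sorted[8] = 23111$200332  (last char: '2')
  sorted[9] = 3111$2003322  (last char: '2')
  sorted[10] = 3223111$2003  (last char: '3')
  sorted[11] = 33223111$200  (last char: '0')
Last column: 120113$32230
Original string S is at sorted index 6

Answer: 120113$32230
6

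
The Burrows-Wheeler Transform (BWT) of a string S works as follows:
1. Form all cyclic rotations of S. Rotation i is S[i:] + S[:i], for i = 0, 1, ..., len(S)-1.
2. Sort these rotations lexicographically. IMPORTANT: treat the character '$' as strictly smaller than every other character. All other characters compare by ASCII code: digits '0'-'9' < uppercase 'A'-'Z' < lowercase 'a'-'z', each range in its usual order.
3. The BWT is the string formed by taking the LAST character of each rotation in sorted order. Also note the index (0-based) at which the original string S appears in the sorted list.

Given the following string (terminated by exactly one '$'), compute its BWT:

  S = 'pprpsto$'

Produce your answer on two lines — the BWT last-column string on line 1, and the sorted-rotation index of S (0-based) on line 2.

Answer: ot$prpps
2

Derivation:
All 8 rotations (rotation i = S[i:]+S[:i]):
  rot[0] = pprpsto$
  rot[1] = prpsto$p
  rot[2] = rpsto$pp
  rot[3] = psto$ppr
  rot[4] = sto$pprp
  rot[5] = to$pprps
  rot[6] = o$pprpst
  rot[7] = $pprpsto
Sorted (with $ < everything):
  sorted[0] = $pprpsto  (last char: 'o')
  sorted[1] = o$pprpst  (last char: 't')
  sorted[2] = pprpsto$  (last char: '$')
  sorted[3] = prpsto$p  (last char: 'p')
  sorted[4] = psto$ppr  (last char: 'r')
  sorted[5] = rpsto$pp  (last char: 'p')
  sorted[6] = sto$pprp  (last char: 'p')
  sorted[7] = to$pprps  (last char: 's')
Last column: ot$prpps
Original string S is at sorted index 2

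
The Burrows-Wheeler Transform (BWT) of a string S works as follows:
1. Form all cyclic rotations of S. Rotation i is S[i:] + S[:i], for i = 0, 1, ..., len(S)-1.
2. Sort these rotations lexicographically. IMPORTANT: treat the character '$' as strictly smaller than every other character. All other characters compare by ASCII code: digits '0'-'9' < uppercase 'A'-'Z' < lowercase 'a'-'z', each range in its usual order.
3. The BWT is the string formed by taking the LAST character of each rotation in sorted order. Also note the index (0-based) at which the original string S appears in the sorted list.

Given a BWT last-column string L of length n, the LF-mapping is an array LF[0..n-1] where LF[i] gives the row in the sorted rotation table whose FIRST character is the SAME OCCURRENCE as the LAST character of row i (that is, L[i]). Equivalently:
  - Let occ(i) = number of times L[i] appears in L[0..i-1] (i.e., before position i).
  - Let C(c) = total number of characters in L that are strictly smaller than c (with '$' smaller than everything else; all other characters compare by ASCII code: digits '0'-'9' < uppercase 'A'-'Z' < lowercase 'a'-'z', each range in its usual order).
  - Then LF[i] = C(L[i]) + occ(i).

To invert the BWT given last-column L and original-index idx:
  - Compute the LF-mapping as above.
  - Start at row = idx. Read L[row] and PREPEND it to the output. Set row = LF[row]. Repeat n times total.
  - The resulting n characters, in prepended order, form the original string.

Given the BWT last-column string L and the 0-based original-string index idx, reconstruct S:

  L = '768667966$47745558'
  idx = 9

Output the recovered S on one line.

LF mapping: 11 6 15 7 8 12 17 9 10 0 1 13 14 2 3 4 5 16
Walk LF starting at row 9, prepending L[row]:
  step 1: row=9, L[9]='$', prepend. Next row=LF[9]=0
  step 2: row=0, L[0]='7', prepend. Next row=LF[0]=11
  step 3: row=11, L[11]='7', prepend. Next row=LF[11]=13
  step 4: row=13, L[13]='4', prepend. Next row=LF[13]=2
  step 5: row=2, L[2]='8', prepend. Next row=LF[2]=15
  step 6: row=15, L[15]='5', prepend. Next row=LF[15]=4
  step 7: row=4, L[4]='6', prepend. Next row=LF[4]=8
  step 8: row=8, L[8]='6', prepend. Next row=LF[8]=10
  step 9: row=10, L[10]='4', prepend. Next row=LF[10]=1
  step 10: row=1, L[1]='6', prepend. Next row=LF[1]=6
  step 11: row=6, L[6]='9', prepend. Next row=LF[6]=17
  step 12: row=17, L[17]='8', prepend. Next row=LF[17]=16
  step 13: row=16, L[16]='5', prepend. Next row=LF[16]=5
  step 14: row=5, L[5]='7', prepend. Next row=LF[5]=12
  step 15: row=12, L[12]='7', prepend. Next row=LF[12]=14
  step 16: row=14, L[14]='5', prepend. Next row=LF[14]=3
  step 17: row=3, L[3]='6', prepend. Next row=LF[3]=7
  step 18: row=7, L[7]='6', prepend. Next row=LF[7]=9
Reversed output: 66577589646658477$

Answer: 66577589646658477$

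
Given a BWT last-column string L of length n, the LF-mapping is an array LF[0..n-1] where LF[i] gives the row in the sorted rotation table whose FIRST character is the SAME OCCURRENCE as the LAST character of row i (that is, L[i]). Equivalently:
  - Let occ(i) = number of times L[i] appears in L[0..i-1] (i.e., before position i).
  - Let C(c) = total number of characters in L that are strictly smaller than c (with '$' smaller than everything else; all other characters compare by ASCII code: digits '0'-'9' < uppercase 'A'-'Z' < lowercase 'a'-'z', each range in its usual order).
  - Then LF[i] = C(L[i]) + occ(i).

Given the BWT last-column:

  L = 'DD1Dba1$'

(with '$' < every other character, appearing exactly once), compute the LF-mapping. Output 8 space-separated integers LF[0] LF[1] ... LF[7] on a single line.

Answer: 3 4 1 5 7 6 2 0

Derivation:
Char counts: '$':1, '1':2, 'D':3, 'a':1, 'b':1
C (first-col start): C('$')=0, C('1')=1, C('D')=3, C('a')=6, C('b')=7
L[0]='D': occ=0, LF[0]=C('D')+0=3+0=3
L[1]='D': occ=1, LF[1]=C('D')+1=3+1=4
L[2]='1': occ=0, LF[2]=C('1')+0=1+0=1
L[3]='D': occ=2, LF[3]=C('D')+2=3+2=5
L[4]='b': occ=0, LF[4]=C('b')+0=7+0=7
L[5]='a': occ=0, LF[5]=C('a')+0=6+0=6
L[6]='1': occ=1, LF[6]=C('1')+1=1+1=2
L[7]='$': occ=0, LF[7]=C('$')+0=0+0=0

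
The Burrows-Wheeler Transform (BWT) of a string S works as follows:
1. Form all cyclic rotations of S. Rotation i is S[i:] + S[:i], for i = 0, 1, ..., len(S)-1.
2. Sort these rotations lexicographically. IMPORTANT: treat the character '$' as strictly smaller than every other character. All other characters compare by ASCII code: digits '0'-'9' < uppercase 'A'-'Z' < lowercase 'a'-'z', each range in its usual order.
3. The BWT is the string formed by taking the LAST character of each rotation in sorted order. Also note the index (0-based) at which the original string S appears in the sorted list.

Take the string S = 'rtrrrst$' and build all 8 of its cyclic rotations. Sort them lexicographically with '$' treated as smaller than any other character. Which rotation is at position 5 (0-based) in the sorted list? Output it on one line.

Answer: st$rtrrr

Derivation:
All 8 rotations (rotation i = S[i:]+S[:i]):
  rot[0] = rtrrrst$
  rot[1] = trrrst$r
  rot[2] = rrrst$rt
  rot[3] = rrst$rtr
  rot[4] = rst$rtrr
  rot[5] = st$rtrrr
  rot[6] = t$rtrrrs
  rot[7] = $rtrrrst
Sorted (with $ < everything):
  sorted[0] = $rtrrrst
  sorted[1] = rrrst$rt
  sorted[2] = rrst$rtr
  sorted[3] = rst$rtrr
  sorted[4] = rtrrrst$
  sorted[5] = st$rtrrr
  sorted[6] = t$rtrrrs
  sorted[7] = trrrst$r
sorted[5] = st$rtrrr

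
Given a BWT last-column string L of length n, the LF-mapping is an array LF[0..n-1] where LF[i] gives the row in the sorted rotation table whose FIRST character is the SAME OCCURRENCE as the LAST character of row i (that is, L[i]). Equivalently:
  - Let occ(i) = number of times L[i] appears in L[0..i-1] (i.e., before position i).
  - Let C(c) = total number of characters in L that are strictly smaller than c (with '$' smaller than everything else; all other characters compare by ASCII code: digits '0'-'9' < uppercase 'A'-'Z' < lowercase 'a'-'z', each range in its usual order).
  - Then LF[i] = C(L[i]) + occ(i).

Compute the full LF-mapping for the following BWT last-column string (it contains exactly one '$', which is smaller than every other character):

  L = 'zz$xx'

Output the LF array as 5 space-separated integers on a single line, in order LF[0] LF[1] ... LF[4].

Char counts: '$':1, 'x':2, 'z':2
C (first-col start): C('$')=0, C('x')=1, C('z')=3
L[0]='z': occ=0, LF[0]=C('z')+0=3+0=3
L[1]='z': occ=1, LF[1]=C('z')+1=3+1=4
L[2]='$': occ=0, LF[2]=C('$')+0=0+0=0
L[3]='x': occ=0, LF[3]=C('x')+0=1+0=1
L[4]='x': occ=1, LF[4]=C('x')+1=1+1=2

Answer: 3 4 0 1 2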